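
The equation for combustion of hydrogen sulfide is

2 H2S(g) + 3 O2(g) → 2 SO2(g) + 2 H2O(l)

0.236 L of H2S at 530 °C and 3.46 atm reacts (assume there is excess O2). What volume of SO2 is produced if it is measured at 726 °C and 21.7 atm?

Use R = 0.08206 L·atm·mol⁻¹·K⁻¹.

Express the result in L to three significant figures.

n(H2S) = PV/RT = (3.46 × 0.236) / (0.08206 × 803.15) = 0.01239 mol
n(SO2) = (2/2) × 0.01239 = 0.01239 mol
V = nRT/P = 0.01239 × 0.08206 × 999.15 / 21.7 = 0.04681 L

0.0468 L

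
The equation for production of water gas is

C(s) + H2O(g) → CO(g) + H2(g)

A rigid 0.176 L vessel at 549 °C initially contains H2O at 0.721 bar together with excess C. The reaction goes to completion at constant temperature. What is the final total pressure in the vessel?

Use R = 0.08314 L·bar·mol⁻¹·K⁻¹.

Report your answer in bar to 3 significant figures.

Since T and V are fixed, P_final/P_initial = n_final/n_initial = 2/1.
P_final = (2/1) × 0.721 = 1.442 bar

1.44 bar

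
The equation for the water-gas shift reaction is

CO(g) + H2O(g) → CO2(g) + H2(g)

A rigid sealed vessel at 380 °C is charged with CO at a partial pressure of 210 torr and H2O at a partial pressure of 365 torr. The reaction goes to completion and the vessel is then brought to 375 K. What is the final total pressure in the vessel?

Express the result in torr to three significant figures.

330 torr

At constant V, partial pressures at 380 °C are proportional to moles, so apply stoichiometry directly to pressures.
P(H2O) required for 210 torr of CO = (1/1) × 210 = 210.0 torr; available 365 torr, so CO is limiting.
P(H2O) remaining = 365 − (1/1) × 210 = 155.0 torr
P(gaseous products) = (1+1)/1 × 210 = 420.0 torr
P_total at 380 °C = 155.0 + 420.0 = 575.0 torr
Scaling to 375 K: P = 575.0 × 375/653.15 = 330.1 torr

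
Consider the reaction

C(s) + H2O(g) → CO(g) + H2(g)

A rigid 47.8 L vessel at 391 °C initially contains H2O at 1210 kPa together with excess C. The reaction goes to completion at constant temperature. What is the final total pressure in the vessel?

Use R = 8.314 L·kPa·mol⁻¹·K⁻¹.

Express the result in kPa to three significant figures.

At constant T and V, P ∝ n(gas): 1 mol gas → 2 mol gas.
P_final = (2/1) × 1210 = 2420 kPa

2420 kPa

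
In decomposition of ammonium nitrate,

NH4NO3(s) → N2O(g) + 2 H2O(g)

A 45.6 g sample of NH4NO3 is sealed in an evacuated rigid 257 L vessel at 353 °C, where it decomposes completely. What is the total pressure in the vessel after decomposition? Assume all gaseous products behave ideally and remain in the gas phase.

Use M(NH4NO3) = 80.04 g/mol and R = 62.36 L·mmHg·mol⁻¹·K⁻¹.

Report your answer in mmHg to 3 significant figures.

n(NH4NO3) = 45.6 / 80.04 = 0.5697 mol
n(gas produced) = (3/1) × 0.5697 = 1.709 mol
P = nRT/V = 1.709 × 62.36 × 626.15 / 257 = 259.7 mmHg

260 mmHg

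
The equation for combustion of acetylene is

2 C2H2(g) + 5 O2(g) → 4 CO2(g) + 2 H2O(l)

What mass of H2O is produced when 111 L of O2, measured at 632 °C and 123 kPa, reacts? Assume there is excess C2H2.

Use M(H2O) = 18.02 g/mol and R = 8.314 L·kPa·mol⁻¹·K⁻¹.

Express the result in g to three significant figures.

13.1 g

n(O2) = PV/RT = (123 × 111) / (8.314 × 905.15) = 1.814 mol
n(H2O) = (2/5) × 1.814 = 0.7256 mol
m(H2O) = 0.7256 × 18.02 = 13.08 g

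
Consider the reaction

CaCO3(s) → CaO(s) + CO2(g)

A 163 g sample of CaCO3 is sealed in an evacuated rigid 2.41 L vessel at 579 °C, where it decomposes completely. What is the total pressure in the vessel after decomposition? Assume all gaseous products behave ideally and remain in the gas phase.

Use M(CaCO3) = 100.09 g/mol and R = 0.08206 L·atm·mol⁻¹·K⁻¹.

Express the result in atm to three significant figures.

47.3 atm

n(CaCO3) = 163 / 100.09 = 1.629 mol
n(gas produced) = (1/1) × 1.629 = 1.629 mol
P = nRT/V = 1.629 × 0.08206 × 852.15 / 2.41 = 47.27 atm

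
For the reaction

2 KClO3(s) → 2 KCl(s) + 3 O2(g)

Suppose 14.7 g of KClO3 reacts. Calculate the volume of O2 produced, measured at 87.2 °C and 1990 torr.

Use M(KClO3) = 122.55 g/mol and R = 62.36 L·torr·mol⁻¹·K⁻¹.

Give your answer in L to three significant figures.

n(KClO3) = 14.70 / 122.55 = 0.1200 mol
n(O2) = (3/2) × 0.1200 = 0.1800 mol
V = nRT/P = 0.1800 × 62.36 × 360.35 / 1990 = 2.033 L

2.03 L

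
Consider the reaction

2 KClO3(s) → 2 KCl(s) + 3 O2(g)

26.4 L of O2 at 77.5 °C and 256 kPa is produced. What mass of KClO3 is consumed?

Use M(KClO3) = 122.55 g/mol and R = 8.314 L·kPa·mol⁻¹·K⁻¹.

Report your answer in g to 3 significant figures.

189 g

n(O2) = PV/RT = (256 × 26.4) / (8.314 × 350.65) = 2.318 mol
n(KClO3) = (2/3) × 2.318 = 1.545 mol
m(KClO3) = 1.545 × 122.55 = 189.3 g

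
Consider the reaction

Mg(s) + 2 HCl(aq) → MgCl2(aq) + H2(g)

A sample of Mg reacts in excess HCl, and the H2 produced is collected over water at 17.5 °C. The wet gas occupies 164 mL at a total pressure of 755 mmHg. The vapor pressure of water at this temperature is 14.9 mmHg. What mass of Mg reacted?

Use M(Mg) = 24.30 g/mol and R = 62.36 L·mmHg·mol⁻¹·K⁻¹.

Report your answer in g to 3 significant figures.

0.163 g

P(H2) = 755 − 14.9 = 740.1 mmHg
n(H2) = PV/RT = (740.1 × 0.1640) / (62.36 × 290.65) = 0.006697 mol
n(Mg) = (1/1) × 0.006697 = 0.006697 mol
m(Mg) = 0.006697 × 24.30 = 0.1627 g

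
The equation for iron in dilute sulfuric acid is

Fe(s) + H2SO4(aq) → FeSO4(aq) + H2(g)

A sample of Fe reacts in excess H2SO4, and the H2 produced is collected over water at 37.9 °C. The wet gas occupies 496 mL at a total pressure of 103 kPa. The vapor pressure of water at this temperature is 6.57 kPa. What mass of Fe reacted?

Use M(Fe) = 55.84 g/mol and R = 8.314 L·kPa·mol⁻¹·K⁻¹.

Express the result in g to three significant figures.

P(H2) = 103 − 6.57 = 96.43 kPa
n(H2) = PV/RT = (96.43 × 0.4960) / (8.314 × 311.05) = 0.01849 mol
n(Fe) = (1/1) × 0.01849 = 0.01849 mol
m(Fe) = 0.01849 × 55.84 = 1.032 g

1.03 g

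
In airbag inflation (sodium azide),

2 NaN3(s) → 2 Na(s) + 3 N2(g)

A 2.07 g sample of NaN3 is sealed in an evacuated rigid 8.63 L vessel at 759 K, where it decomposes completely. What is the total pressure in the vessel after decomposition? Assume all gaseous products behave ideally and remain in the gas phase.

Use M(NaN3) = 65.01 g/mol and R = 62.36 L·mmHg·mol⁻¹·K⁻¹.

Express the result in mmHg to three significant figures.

n(NaN3) = 2.07 / 65.01 = 0.03184 mol
n(gas produced) = (3/2) × 0.03184 = 0.04776 mol
P = nRT/V = 0.04776 × 62.36 × 759 / 8.63 = 261.9 mmHg

262 mmHg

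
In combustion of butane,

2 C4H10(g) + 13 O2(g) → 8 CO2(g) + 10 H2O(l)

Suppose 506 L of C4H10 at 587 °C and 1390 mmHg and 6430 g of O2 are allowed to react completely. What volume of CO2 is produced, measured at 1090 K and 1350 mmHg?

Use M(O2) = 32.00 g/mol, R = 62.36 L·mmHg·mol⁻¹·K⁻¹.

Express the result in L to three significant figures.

2640 L

n(C4H10) = PV/RT = (1390 × 506) / (62.36 × 860.15) = 13.11 mol
n(O2) = 6430 / 32.00 = 200.9 mol
For 13.11 mol C4H10, stoichiometry requires (13/2) × 13.11 = 85.22 mol O2; 200.9 mol is available, so C4H10 is limiting.
n(CO2) = (8/2) × 13.11 = 52.44 mol
V(CO2) = nRT/P = 52.44 × 62.36 × 1090 / 1350 = 2640 L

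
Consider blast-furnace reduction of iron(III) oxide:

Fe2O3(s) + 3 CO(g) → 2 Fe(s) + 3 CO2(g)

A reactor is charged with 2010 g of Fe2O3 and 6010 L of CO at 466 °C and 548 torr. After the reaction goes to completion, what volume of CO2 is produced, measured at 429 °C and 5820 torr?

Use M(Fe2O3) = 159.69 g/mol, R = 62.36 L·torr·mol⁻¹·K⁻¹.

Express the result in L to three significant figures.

n(Fe2O3) = 2010 / 159.69 = 12.59 mol
n(CO) = PV/RT = (548 × 6010) / (62.36 × 739.15) = 71.45 mol
For 12.59 mol Fe2O3, stoichiometry requires (3/1) × 12.59 = 37.77 mol CO; 71.45 mol is available, so Fe2O3 is limiting.
n(CO2) = (3/1) × 12.59 = 37.77 mol
V(CO2) = nRT/P = 37.77 × 62.36 × 702.15 / 5820 = 284.2 L

284 L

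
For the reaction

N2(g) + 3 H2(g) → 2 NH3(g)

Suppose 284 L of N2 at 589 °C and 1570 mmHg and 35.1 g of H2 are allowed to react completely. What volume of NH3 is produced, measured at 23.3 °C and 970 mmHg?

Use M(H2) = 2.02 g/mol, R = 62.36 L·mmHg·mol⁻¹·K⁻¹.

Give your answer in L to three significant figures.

n(N2) = PV/RT = (1570 × 284) / (62.36 × 862.15) = 8.293 mol
n(H2) = 35.1 / 2.02 = 17.38 mol
For 8.293 mol N2, stoichiometry requires (3/1) × 8.293 = 24.88 mol H2; 17.38 mol is available, so H2 is limiting.
n(NH3) = (2/3) × 17.38 = 11.59 mol
V(NH3) = nRT/P = 11.59 × 62.36 × 296.45 / 970 = 220.9 L

221 L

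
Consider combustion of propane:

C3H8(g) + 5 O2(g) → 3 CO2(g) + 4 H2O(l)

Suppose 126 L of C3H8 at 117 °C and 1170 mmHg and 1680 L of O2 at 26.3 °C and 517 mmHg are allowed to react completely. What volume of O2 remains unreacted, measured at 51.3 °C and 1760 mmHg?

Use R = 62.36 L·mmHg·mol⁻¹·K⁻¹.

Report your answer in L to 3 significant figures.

n(C3H8) = PV/RT = (1170 × 126) / (62.36 × 390.15) = 6.059 mol
n(O2) = PV/RT = (517 × 1680) / (62.36 × 299.45) = 46.51 mol
For 6.059 mol C3H8, stoichiometry requires (5/1) × 6.059 = 30.30 mol O2; 46.51 mol is available, so C3H8 is limiting.
n(O2) consumed = (5/1) × 6.059 = 30.30 mol; remaining = 46.51 − 30.30 = 16.21 mol
V(O2) = nRT/P = 16.21 × 62.36 × 324.45 / 1760 = 186.3 L

186 L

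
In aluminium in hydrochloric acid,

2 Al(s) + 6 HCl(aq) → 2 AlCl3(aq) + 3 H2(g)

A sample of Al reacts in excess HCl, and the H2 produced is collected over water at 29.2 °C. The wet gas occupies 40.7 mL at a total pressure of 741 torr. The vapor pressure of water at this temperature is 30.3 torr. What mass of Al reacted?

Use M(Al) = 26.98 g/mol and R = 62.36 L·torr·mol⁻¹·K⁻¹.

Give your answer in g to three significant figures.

P(H2) = 741 − 30.3 = 710.7 torr
n(H2) = PV/RT = (710.7 × 0.04070) / (62.36 × 302.35) = 0.001534 mol
n(Al) = (2/3) × 0.001534 = 0.001023 mol
m(Al) = 0.001023 × 26.98 = 0.02760 g

0.0276 g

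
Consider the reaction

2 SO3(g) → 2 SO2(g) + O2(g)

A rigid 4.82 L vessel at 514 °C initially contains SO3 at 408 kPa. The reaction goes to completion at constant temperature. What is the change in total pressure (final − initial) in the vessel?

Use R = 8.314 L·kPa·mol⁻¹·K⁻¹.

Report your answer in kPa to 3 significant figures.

At constant T and V, P ∝ n(gas): 2 mol gas → 3 mol gas.
P_final = (3/2) × 408 = 612.0 kPa; ΔP = 612.0 − 408 = 204.0 kPa

204 kPa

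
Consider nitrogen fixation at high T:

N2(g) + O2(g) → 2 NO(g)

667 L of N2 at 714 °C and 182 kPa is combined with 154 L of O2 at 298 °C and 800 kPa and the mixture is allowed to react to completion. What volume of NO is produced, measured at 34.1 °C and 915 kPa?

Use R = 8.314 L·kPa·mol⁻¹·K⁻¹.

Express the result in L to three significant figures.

82.6 L

n(N2) = PV/RT = (182 × 667) / (8.314 × 987.15) = 14.79 mol
n(O2) = PV/RT = (800 × 154) / (8.314 × 571.15) = 25.94 mol
For 14.79 mol N2, stoichiometry requires (1/1) × 14.79 = 14.79 mol O2; 25.94 mol is available, so N2 is limiting.
n(NO) = (2/1) × 14.79 = 29.58 mol
V(NO) = nRT/P = 29.58 × 8.314 × 307.25 / 915 = 82.58 L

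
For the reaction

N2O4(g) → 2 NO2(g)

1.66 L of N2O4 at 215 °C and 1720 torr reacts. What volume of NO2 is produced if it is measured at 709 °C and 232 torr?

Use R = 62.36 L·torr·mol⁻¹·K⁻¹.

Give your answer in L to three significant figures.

n(N2O4) = PV/RT = (1720 × 1.66) / (62.36 × 488.15) = 0.09379 mol
n(NO2) = (2/1) × 0.09379 = 0.1876 mol
V = nRT/P = 0.1876 × 62.36 × 982.15 / 232 = 49.53 L

49.5 L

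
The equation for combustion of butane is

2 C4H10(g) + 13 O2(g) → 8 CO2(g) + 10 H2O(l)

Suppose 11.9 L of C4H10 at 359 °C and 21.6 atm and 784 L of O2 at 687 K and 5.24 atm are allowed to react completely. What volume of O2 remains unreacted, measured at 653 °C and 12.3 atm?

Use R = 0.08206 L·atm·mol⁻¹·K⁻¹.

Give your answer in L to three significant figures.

n(C4H10) = PV/RT = (21.6 × 11.9) / (0.08206 × 632.15) = 4.955 mol
n(O2) = PV/RT = (5.24 × 784) / (0.08206 × 687) = 72.87 mol
For 4.955 mol C4H10, stoichiometry requires (13/2) × 4.955 = 32.21 mol O2; 72.87 mol is available, so C4H10 is limiting.
n(O2) consumed = (13/2) × 4.955 = 32.21 mol; remaining = 72.87 − 32.21 = 40.66 mol
V(O2) = nRT/P = 40.66 × 0.08206 × 926.15 / 12.3 = 251.2 L

251 L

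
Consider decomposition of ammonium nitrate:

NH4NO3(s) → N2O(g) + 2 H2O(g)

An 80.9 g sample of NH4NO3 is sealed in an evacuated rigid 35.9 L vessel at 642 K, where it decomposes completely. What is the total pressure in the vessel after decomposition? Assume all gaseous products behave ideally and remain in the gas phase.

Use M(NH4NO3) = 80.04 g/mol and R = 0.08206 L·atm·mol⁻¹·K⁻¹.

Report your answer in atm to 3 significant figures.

4.45 atm

n(NH4NO3) = 80.9 / 80.04 = 1.011 mol
n(gas produced) = (3/1) × 1.011 = 3.033 mol
P = nRT/V = 3.033 × 0.08206 × 642 / 35.9 = 4.451 atm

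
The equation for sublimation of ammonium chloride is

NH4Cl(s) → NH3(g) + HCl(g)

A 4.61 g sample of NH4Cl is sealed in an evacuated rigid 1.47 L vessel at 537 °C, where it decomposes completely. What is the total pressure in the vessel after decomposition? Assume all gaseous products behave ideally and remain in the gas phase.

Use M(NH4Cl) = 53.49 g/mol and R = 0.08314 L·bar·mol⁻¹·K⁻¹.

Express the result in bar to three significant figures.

n(NH4Cl) = 4.61 / 53.49 = 0.08618 mol
n(gas produced) = (2/1) × 0.08618 = 0.1724 mol
P = nRT/V = 0.1724 × 0.08314 × 810.15 / 1.47 = 7.899 bar

7.90 bar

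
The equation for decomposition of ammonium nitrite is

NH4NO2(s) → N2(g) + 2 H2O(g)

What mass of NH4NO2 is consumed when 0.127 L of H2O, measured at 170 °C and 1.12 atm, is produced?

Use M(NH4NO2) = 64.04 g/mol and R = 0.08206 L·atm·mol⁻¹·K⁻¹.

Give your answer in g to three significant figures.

n(H2O) = PV/RT = (1.12 × 0.127) / (0.08206 × 443.15) = 0.003911 mol
n(NH4NO2) = (1/2) × 0.003911 = 0.001956 mol
m(NH4NO2) = 0.001956 × 64.04 = 0.1253 g

0.125 g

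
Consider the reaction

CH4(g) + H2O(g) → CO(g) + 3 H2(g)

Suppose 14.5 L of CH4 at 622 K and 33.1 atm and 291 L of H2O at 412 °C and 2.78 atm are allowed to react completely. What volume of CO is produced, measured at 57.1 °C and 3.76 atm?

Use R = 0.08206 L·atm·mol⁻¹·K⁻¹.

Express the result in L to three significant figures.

67.8 L

n(CH4) = PV/RT = (33.1 × 14.5) / (0.08206 × 622) = 9.403 mol
n(H2O) = PV/RT = (2.78 × 291) / (0.08206 × 685.15) = 14.39 mol
For 9.403 mol CH4, stoichiometry requires (1/1) × 9.403 = 9.403 mol H2O; 14.39 mol is available, so CH4 is limiting.
n(CO) = (1/1) × 9.403 = 9.403 mol
V(CO) = nRT/P = 9.403 × 0.08206 × 330.25 / 3.76 = 67.77 L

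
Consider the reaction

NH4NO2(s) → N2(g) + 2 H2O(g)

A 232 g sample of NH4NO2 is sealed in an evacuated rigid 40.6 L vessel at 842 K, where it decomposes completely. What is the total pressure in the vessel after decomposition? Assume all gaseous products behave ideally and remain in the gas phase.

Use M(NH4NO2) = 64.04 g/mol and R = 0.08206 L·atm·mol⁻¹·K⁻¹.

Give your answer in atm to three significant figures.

n(NH4NO2) = 232 / 64.04 = 3.623 mol
n(gas produced) = (3/1) × 3.623 = 10.87 mol
P = nRT/V = 10.87 × 0.08206 × 842 / 40.6 = 18.50 atm

18.5 atm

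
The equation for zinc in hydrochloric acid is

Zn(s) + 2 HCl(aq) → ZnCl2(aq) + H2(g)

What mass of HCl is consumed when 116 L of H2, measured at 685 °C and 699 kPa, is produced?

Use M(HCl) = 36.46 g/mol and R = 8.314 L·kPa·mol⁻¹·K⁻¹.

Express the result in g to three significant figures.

n(H2) = PV/RT = (699 × 116) / (8.314 × 958.15) = 10.18 mol
n(HCl) = (2/1) × 10.18 = 20.36 mol
m(HCl) = 20.36 × 36.46 = 742.3 g

742 g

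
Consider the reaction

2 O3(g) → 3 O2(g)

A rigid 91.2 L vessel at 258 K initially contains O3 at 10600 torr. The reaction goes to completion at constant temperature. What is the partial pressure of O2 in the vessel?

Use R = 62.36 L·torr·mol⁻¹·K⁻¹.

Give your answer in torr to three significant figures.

15900 torr

n(O3)₀ = PV/RT = (10600 × 91.2) / (62.36 × 258) = 60.09 mol
n(O2) = (3/2) × 60.09 = 90.14 mol
P(O2) = nRT/V = 90.14 × 62.36 × 258 / 91.2 = 15900 torr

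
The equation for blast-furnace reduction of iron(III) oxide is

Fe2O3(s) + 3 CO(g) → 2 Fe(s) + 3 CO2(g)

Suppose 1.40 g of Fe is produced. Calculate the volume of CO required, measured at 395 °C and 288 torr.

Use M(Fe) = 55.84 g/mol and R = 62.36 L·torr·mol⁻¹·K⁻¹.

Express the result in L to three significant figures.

n(Fe) = 1.400 / 55.84 = 0.02507 mol
n(CO) = (3/2) × 0.02507 = 0.03760 mol
V = nRT/P = 0.03760 × 62.36 × 668.15 / 288 = 5.440 L

5.44 L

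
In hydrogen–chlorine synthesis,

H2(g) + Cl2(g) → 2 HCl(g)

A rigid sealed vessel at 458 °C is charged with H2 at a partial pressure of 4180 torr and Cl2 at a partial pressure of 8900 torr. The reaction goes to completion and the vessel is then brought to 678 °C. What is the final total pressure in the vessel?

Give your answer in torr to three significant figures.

With V and T fixed, P_i ∝ n_i, so the mole ratios apply directly to partial pressures at 458 °C.
P(Cl2) required for 4180 torr of H2 = (1/1) × 4180 = 4180 torr; available 8900 torr, so H2 is limiting.
P(Cl2) remaining = 8900 − (1/1) × 4180 = 4720 torr
P(gaseous products) = (2)/1 × 4180 = 8360 torr
P_total at 458 °C = 4720 + 8360 = 13080 torr
Scaling to 678 °C: P = 13080 × 951.15/731.15 = 17020 torr

17000 torr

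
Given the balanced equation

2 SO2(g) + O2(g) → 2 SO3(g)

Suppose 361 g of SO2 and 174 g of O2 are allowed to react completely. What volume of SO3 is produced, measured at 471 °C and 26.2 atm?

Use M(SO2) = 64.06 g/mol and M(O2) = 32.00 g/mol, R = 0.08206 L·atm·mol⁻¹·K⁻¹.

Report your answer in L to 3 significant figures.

13.1 L

n(SO2) = 361 / 64.06 = 5.635 mol
n(O2) = 174 / 32.00 = 5.438 mol
For 5.635 mol SO2, stoichiometry requires (1/2) × 5.635 = 2.817 mol O2; 5.438 mol is available, so SO2 is limiting.
n(SO3) = (2/2) × 5.635 = 5.635 mol
V(SO3) = nRT/P = 5.635 × 0.08206 × 744.15 / 26.2 = 13.13 L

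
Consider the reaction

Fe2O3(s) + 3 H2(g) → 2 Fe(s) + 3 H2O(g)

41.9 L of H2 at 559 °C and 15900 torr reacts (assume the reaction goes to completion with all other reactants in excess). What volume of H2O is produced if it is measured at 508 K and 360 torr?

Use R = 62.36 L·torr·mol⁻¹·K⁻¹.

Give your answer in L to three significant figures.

1130 L

n(H2) = PV/RT = (15900 × 41.9) / (62.36 × 832.15) = 12.84 mol
n(H2O) = (3/3) × 12.84 = 12.84 mol
V = nRT/P = 12.84 × 62.36 × 508 / 360 = 1130 L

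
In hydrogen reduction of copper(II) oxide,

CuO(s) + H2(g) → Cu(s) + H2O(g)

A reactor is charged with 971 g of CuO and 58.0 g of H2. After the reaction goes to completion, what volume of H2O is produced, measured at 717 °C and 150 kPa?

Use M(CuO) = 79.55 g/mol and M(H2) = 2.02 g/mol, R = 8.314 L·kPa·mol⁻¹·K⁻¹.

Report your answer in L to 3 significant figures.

n(CuO) = 971 / 79.55 = 12.21 mol
n(H2) = 58.0 / 2.02 = 28.71 mol
For 12.21 mol CuO, stoichiometry requires (1/1) × 12.21 = 12.21 mol H2; 28.71 mol is available, so CuO is limiting.
n(H2O) = (1/1) × 12.21 = 12.21 mol
V(H2O) = nRT/P = 12.21 × 8.314 × 990.15 / 150 = 670.1 L

670 L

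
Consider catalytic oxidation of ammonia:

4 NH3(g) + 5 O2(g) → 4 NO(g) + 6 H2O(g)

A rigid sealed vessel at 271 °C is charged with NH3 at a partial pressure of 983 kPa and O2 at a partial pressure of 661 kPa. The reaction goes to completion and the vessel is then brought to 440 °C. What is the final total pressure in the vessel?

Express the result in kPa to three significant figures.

At constant V, partial pressures at 271 °C are proportional to moles, so apply stoichiometry directly to pressures.
P(O2) required for 983 kPa of NH3 = (5/4) × 983 = 1229 kPa; available 661 kPa, so O2 is limiting.
P(NH3) remaining = 983 − (4/5) × 661 = 454.2 kPa
P(gaseous products) = (4+6)/5 × 661 = 1322 kPa
P_total at 271 °C = 454.2 + 1322 = 1776 kPa
Scaling to 440 °C: P = 1776 × 713.15/544.15 = 2328 kPa

2330 kPa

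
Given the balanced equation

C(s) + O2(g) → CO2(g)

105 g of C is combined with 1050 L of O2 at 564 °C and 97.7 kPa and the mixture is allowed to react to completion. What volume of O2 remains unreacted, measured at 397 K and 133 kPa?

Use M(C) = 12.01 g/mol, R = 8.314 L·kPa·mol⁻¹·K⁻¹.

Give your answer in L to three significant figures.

149 L

n(C) = 105 / 12.01 = 8.743 mol
n(O2) = PV/RT = (97.7 × 1050) / (8.314 × 837.15) = 14.74 mol
For 8.743 mol C, stoichiometry requires (1/1) × 8.743 = 8.743 mol O2; 14.74 mol is available, so C is limiting.
n(O2) consumed = (1/1) × 8.743 = 8.743 mol; remaining = 14.74 − 8.743 = 5.997 mol
V(O2) = nRT/P = 5.997 × 8.314 × 397 / 133 = 148.8 L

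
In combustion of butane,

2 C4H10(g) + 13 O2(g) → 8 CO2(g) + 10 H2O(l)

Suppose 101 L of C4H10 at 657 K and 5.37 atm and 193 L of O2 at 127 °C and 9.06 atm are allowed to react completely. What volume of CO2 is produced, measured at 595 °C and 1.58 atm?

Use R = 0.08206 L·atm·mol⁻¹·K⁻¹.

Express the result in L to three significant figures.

n(C4H10) = PV/RT = (5.37 × 101) / (0.08206 × 657) = 10.06 mol
n(O2) = PV/RT = (9.06 × 193) / (0.08206 × 400.15) = 53.25 mol
For 10.06 mol C4H10, stoichiometry requires (13/2) × 10.06 = 65.39 mol O2; 53.25 mol is available, so O2 is limiting.
n(CO2) = (8/13) × 53.25 = 32.77 mol
V(CO2) = nRT/P = 32.77 × 0.08206 × 868.15 / 1.58 = 1478 L

1480 L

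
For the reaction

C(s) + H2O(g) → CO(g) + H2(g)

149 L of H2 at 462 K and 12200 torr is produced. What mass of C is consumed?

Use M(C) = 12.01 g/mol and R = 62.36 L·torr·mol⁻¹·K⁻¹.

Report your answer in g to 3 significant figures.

n(H2) = PV/RT = (12200 × 149) / (62.36 × 462) = 63.10 mol
n(C) = (1/1) × 63.10 = 63.10 mol
m(C) = 63.10 × 12.01 = 757.8 g

758 g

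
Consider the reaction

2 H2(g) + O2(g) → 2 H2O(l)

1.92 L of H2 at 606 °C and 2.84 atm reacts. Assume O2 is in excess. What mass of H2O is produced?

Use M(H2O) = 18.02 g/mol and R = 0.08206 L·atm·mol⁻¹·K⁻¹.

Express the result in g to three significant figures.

1.36 g

n(H2) = PV/RT = (2.84 × 1.92) / (0.08206 × 879.15) = 0.07558 mol
n(H2O) = (2/2) × 0.07558 = 0.07558 mol
m(H2O) = 0.07558 × 18.02 = 1.362 g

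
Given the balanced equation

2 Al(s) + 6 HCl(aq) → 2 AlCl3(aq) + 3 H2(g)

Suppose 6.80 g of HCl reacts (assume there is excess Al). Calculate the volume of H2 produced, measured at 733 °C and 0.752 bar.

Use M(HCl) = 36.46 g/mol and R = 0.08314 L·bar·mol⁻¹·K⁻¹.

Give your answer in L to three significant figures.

10.4 L

n(HCl) = 6.800 / 36.46 = 0.1865 mol
n(H2) = (3/6) × 0.1865 = 0.09325 mol
V = nRT/P = 0.09325 × 0.08314 × 1006.15 / 0.752 = 10.37 L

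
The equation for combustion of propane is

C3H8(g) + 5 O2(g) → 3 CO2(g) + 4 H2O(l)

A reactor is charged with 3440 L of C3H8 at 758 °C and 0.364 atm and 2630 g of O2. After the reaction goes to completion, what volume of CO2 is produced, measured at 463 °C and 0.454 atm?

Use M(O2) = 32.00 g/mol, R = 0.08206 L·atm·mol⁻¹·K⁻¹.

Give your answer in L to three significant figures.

n(C3H8) = PV/RT = (0.364 × 3440) / (0.08206 × 1031.15) = 14.80 mol
n(O2) = 2630 / 32.00 = 82.19 mol
For 14.80 mol C3H8, stoichiometry requires (5/1) × 14.80 = 74.00 mol O2; 82.19 mol is available, so C3H8 is limiting.
n(CO2) = (3/1) × 14.80 = 44.40 mol
V(CO2) = nRT/P = 44.40 × 0.08206 × 736.15 / 0.454 = 5908 L

5910 L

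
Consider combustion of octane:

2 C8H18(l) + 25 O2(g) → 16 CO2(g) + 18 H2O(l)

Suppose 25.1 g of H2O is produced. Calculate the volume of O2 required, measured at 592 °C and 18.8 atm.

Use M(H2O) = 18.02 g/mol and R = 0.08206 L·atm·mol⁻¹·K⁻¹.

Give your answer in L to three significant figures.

7.31 L

n(H2O) = 25.10 / 18.02 = 1.393 mol
n(O2) = (25/18) × 1.393 = 1.935 mol
V = nRT/P = 1.935 × 0.08206 × 865.15 / 18.8 = 7.307 L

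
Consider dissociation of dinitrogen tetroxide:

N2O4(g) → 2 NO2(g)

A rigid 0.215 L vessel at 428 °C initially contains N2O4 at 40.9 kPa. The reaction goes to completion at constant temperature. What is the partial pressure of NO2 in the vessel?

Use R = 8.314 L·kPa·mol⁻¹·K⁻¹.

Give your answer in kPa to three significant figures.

n(N2O4)₀ = PV/RT = (40.9 × 0.215) / (8.314 × 701.15) = 0.001508 mol
n(NO2) = (2/1) × 0.001508 = 0.003016 mol
P(NO2) = nRT/V = 0.003016 × 8.314 × 701.15 / 0.215 = 81.77 kPa

81.8 kPa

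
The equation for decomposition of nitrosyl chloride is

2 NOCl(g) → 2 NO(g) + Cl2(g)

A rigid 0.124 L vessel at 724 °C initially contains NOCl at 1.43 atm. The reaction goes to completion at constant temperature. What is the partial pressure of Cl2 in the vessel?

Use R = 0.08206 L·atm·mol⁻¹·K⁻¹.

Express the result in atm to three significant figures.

0.715 atm

n(NOCl)₀ = PV/RT = (1.43 × 0.124) / (0.08206 × 997.15) = 0.002167 mol
n(Cl2) = (1/2) × 0.002167 = 0.001084 mol
P(Cl2) = nRT/V = 0.001084 × 0.08206 × 997.15 / 0.124 = 0.7153 atm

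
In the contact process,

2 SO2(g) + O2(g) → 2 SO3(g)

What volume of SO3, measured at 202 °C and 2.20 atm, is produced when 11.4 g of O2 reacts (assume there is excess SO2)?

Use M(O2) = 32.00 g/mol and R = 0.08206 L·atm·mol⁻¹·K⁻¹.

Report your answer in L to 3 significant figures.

n(O2) = 11.40 / 32.00 = 0.3563 mol
n(SO3) = (2/1) × 0.3563 = 0.7126 mol
V = nRT/P = 0.7126 × 0.08206 × 475.15 / 2.20 = 12.63 L

12.6 L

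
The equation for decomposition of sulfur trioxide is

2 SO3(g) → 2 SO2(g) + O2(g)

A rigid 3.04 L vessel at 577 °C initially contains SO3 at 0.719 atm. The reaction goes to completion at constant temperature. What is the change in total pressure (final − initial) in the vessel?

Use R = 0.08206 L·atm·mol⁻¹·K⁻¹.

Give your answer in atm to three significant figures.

Rigid vessel, constant T ⇒ P scales with total gas moles (2 → 3).
P_final = (3/2) × 0.719 = 1.079 atm; ΔP = 1.079 − 0.719 = 0.3600 atm

0.360 atm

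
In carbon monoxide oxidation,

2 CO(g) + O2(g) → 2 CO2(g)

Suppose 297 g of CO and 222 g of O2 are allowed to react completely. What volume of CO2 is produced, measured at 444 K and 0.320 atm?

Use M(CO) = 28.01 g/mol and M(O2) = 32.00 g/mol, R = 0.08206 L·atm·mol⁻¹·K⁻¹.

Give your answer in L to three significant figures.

n(CO) = 297 / 28.01 = 10.60 mol
n(O2) = 222 / 32.00 = 6.938 mol
For 10.60 mol CO, stoichiometry requires (1/2) × 10.60 = 5.300 mol O2; 6.938 mol is available, so CO is limiting.
n(CO2) = (2/2) × 10.60 = 10.60 mol
V(CO2) = nRT/P = 10.60 × 0.08206 × 444 / 0.320 = 1207 L

1210 L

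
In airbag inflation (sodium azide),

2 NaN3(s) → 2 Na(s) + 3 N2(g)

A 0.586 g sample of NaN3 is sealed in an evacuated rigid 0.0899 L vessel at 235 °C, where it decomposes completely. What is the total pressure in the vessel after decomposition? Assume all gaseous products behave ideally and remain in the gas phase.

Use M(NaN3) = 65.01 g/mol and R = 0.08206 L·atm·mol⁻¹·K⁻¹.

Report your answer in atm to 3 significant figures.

n(NaN3) = 0.586 / 65.01 = 0.009014 mol
n(gas produced) = (3/2) × 0.009014 = 0.01352 mol
P = nRT/V = 0.01352 × 0.08206 × 508.15 / 0.0899 = 6.271 atm

6.27 atm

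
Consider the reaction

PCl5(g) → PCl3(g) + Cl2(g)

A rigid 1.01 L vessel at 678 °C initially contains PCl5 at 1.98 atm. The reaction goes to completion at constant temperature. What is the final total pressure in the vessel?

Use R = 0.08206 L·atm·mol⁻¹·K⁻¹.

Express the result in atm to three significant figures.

3.96 atm

Since T and V are fixed, P_final/P_initial = n_final/n_initial = 2/1.
P_final = (2/1) × 1.98 = 3.960 atm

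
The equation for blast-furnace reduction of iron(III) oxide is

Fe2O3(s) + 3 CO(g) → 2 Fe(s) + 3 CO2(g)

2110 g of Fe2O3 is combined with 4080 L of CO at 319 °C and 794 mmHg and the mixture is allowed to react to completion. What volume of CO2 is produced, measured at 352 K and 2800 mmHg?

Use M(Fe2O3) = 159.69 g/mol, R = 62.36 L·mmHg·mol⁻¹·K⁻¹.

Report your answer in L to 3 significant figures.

311 L

n(Fe2O3) = 2110 / 159.69 = 13.21 mol
n(CO) = PV/RT = (794 × 4080) / (62.36 × 592.15) = 87.73 mol
For 13.21 mol Fe2O3, stoichiometry requires (3/1) × 13.21 = 39.63 mol CO; 87.73 mol is available, so Fe2O3 is limiting.
n(CO2) = (3/1) × 13.21 = 39.63 mol
V(CO2) = nRT/P = 39.63 × 62.36 × 352 / 2800 = 310.7 L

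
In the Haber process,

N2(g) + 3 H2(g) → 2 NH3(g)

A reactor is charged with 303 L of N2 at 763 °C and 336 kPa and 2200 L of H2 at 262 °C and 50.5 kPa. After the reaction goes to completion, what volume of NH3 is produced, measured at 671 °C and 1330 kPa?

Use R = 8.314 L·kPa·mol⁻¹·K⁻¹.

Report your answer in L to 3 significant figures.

98.3 L

n(N2) = PV/RT = (336 × 303) / (8.314 × 1036.15) = 11.82 mol
n(H2) = PV/RT = (50.5 × 2200) / (8.314 × 535.15) = 24.97 mol
For 11.82 mol N2, stoichiometry requires (3/1) × 11.82 = 35.46 mol H2; 24.97 mol is available, so H2 is limiting.
n(NH3) = (2/3) × 24.97 = 16.65 mol
V(NH3) = nRT/P = 16.65 × 8.314 × 944.15 / 1330 = 98.27 L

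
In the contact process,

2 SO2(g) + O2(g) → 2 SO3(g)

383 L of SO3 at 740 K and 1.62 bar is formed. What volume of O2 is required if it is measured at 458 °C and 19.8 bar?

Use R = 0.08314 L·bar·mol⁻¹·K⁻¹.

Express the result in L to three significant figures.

15.5 L

n(SO3) = PV/RT = (1.62 × 383) / (0.08314 × 740) = 10.08 mol
n(O2) = (1/2) × 10.08 = 5.040 mol
V = nRT/P = 5.040 × 0.08314 × 731.15 / 19.8 = 15.47 L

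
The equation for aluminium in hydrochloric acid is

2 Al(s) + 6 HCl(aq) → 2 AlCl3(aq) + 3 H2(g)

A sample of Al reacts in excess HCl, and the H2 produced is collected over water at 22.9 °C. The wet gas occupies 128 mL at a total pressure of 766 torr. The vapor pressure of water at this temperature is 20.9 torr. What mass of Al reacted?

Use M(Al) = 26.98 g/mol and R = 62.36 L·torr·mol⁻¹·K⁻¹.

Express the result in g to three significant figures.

0.0929 g

P(H2) = 766 − 20.9 = 745.1 torr
n(H2) = PV/RT = (745.1 × 0.1280) / (62.36 × 296.05) = 0.005166 mol
n(Al) = (2/3) × 0.005166 = 0.003444 mol
m(Al) = 0.003444 × 26.98 = 0.09292 g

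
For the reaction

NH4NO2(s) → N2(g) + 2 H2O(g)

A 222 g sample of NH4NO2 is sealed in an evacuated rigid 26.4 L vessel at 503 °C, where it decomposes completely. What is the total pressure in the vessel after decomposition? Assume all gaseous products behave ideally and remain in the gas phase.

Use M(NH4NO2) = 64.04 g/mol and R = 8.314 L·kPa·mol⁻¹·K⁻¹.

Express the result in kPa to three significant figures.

2540 kPa

n(NH4NO2) = 222 / 64.04 = 3.467 mol
n(gas produced) = (3/1) × 3.467 = 10.40 mol
P = nRT/V = 10.40 × 8.314 × 776.15 / 26.4 = 2542 kPa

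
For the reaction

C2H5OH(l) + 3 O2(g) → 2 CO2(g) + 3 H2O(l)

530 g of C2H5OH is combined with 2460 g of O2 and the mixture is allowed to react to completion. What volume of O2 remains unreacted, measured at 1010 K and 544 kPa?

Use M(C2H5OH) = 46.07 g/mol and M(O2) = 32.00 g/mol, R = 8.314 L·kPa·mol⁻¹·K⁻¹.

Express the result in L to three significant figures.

n(C2H5OH) = 530 / 46.07 = 11.50 mol
n(O2) = 2460 / 32.00 = 76.88 mol
For 11.50 mol C2H5OH, stoichiometry requires (3/1) × 11.50 = 34.50 mol O2; 76.88 mol is available, so C2H5OH is limiting.
n(O2) consumed = (3/1) × 11.50 = 34.50 mol; remaining = 76.88 − 34.50 = 42.38 mol
V(O2) = nRT/P = 42.38 × 8.314 × 1010 / 544 = 654.2 L

654 L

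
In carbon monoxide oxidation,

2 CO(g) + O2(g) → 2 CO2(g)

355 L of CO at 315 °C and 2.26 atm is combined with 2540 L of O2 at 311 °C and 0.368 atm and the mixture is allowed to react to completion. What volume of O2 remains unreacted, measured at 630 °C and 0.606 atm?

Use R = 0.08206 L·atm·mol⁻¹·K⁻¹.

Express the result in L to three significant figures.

1370 L

n(CO) = PV/RT = (2.26 × 355) / (0.08206 × 588.15) = 16.62 mol
n(O2) = PV/RT = (0.368 × 2540) / (0.08206 × 584.15) = 19.50 mol
For 16.62 mol CO, stoichiometry requires (1/2) × 16.62 = 8.310 mol O2; 19.50 mol is available, so CO is limiting.
n(O2) consumed = (1/2) × 16.62 = 8.310 mol; remaining = 19.50 − 8.310 = 11.19 mol
V(O2) = nRT/P = 11.19 × 0.08206 × 903.15 / 0.606 = 1369 L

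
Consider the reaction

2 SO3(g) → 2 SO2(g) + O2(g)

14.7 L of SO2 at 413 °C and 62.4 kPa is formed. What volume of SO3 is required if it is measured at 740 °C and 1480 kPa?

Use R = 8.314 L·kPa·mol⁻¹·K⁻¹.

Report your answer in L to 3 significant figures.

n(SO2) = PV/RT = (62.4 × 14.7) / (8.314 × 686.15) = 0.1608 mol
n(SO3) = (2/2) × 0.1608 = 0.1608 mol
V = nRT/P = 0.1608 × 8.314 × 1013.15 / 1480 = 0.9152 L

0.915 L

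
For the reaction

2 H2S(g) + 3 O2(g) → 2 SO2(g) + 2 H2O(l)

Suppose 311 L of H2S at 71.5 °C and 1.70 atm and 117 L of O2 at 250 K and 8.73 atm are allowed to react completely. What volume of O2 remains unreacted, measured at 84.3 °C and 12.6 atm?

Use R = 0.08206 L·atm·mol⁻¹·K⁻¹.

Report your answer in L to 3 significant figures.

50.6 L

n(H2S) = PV/RT = (1.70 × 311) / (0.08206 × 344.65) = 18.69 mol
n(O2) = PV/RT = (8.73 × 117) / (0.08206 × 250) = 49.79 mol
For 18.69 mol H2S, stoichiometry requires (3/2) × 18.69 = 28.04 mol O2; 49.79 mol is available, so H2S is limiting.
n(O2) consumed = (3/2) × 18.69 = 28.04 mol; remaining = 49.79 − 28.04 = 21.75 mol
V(O2) = nRT/P = 21.75 × 0.08206 × 357.45 / 12.6 = 50.63 L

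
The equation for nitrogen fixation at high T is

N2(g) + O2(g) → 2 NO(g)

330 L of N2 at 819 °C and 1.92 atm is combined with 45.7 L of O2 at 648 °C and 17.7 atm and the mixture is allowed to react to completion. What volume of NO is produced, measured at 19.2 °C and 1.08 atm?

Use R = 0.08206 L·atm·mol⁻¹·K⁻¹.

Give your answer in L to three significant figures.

314 L

n(N2) = PV/RT = (1.92 × 330) / (0.08206 × 1092.15) = 7.070 mol
n(O2) = PV/RT = (17.7 × 45.7) / (0.08206 × 921.15) = 10.70 mol
For 7.070 mol N2, stoichiometry requires (1/1) × 7.070 = 7.070 mol O2; 10.70 mol is available, so N2 is limiting.
n(NO) = (2/1) × 7.070 = 14.14 mol
V(NO) = nRT/P = 14.14 × 0.08206 × 292.35 / 1.08 = 314.1 L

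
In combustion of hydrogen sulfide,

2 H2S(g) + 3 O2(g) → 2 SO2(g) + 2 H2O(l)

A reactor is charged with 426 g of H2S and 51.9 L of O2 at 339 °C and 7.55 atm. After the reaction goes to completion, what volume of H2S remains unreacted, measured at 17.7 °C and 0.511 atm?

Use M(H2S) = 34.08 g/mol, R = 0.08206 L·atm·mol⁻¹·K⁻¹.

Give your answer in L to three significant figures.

341 L

n(H2S) = 426 / 34.08 = 12.50 mol
n(O2) = PV/RT = (7.55 × 51.9) / (0.08206 × 612.15) = 7.801 mol
For 12.50 mol H2S, stoichiometry requires (3/2) × 12.50 = 18.75 mol O2; 7.801 mol is available, so O2 is limiting.
n(H2S) consumed = (2/3) × 7.801 = 5.201 mol; remaining = 12.50 − 5.201 = 7.299 mol
V(H2S) = nRT/P = 7.299 × 0.08206 × 290.85 / 0.511 = 340.9 L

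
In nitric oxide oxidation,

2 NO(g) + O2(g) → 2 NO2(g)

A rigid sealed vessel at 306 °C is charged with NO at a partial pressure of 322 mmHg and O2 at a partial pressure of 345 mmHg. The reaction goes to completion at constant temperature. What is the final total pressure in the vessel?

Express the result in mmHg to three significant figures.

506 mmHg

At constant V, partial pressures at 306 °C are proportional to moles, so apply stoichiometry directly to pressures.
P(O2) required for 322 mmHg of NO = (1/2) × 322 = 161.0 mmHg; available 345 mmHg, so NO is limiting.
P(O2) remaining = 345 − (1/2) × 322 = 184.0 mmHg
P(gaseous products) = (2)/2 × 322 = 322.0 mmHg
P_total at 306 °C = 184.0 + 322.0 = 506.0 mmHg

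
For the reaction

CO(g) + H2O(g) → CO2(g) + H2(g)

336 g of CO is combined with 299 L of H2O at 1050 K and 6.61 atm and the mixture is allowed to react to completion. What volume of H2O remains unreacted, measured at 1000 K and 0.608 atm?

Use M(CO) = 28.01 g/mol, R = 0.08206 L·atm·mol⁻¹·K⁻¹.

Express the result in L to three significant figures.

n(CO) = 336 / 28.01 = 12.00 mol
n(H2O) = PV/RT = (6.61 × 299) / (0.08206 × 1050) = 22.94 mol
For 12.00 mol CO, stoichiometry requires (1/1) × 12.00 = 12.00 mol H2O; 22.94 mol is available, so CO is limiting.
n(H2O) consumed = (1/1) × 12.00 = 12.00 mol; remaining = 22.94 − 12.00 = 10.94 mol
V(H2O) = nRT/P = 10.94 × 0.08206 × 1000 / 0.608 = 1477 L

1480 L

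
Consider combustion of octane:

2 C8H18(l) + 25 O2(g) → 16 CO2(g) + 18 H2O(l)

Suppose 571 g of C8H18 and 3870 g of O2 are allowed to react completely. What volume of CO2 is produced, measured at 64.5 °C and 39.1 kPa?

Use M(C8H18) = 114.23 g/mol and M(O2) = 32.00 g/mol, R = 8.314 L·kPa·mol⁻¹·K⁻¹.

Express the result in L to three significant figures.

n(C8H18) = 571 / 114.23 = 4.999 mol
n(O2) = 3870 / 32.00 = 120.9 mol
For 4.999 mol C8H18, stoichiometry requires (25/2) × 4.999 = 62.49 mol O2; 120.9 mol is available, so C8H18 is limiting.
n(CO2) = (16/2) × 4.999 = 39.99 mol
V(CO2) = nRT/P = 39.99 × 8.314 × 337.65 / 39.1 = 2871 L

2870 L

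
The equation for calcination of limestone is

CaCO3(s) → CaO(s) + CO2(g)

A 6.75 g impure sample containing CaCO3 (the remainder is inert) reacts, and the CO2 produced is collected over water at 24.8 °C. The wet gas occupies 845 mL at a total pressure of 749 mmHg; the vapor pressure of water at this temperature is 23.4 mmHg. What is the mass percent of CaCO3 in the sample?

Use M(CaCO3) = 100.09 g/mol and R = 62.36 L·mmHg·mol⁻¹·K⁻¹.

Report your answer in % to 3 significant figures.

P(CO2) = 749 − 23.4 = 725.6 mmHg
n(CO2) = PV/RT = (725.6 × 0.8450) / (62.36 × 297.95) = 0.03300 mol
n(CaCO3) = (1/1) × 0.03300 = 0.03300 mol
m(CaCO3) = 0.03300 × 100.09 = 3.303 g
%CaCO3 = 3.303 / 6.75 × 100 = 48.93%

48.9 %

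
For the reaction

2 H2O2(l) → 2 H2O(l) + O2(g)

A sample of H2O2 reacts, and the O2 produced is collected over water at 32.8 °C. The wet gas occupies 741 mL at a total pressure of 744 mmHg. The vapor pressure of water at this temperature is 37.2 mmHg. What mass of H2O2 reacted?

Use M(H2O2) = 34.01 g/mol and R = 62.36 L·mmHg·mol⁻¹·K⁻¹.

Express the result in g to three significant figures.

1.87 g

P(O2) = 744 − 37.2 = 706.8 mmHg
n(O2) = PV/RT = (706.8 × 0.7410) / (62.36 × 305.95) = 0.02745 mol
n(H2O2) = (2/1) × 0.02745 = 0.05490 mol
m(H2O2) = 0.05490 × 34.01 = 1.867 g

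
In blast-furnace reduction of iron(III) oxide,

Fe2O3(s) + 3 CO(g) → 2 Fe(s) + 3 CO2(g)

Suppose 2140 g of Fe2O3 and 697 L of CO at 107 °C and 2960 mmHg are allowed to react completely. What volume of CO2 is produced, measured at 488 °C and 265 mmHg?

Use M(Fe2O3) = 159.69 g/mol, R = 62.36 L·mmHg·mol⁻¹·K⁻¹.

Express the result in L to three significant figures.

7200 L

n(Fe2O3) = 2140 / 159.69 = 13.40 mol
n(CO) = PV/RT = (2960 × 697) / (62.36 × 380.15) = 87.03 mol
For 13.40 mol Fe2O3, stoichiometry requires (3/1) × 13.40 = 40.20 mol CO; 87.03 mol is available, so Fe2O3 is limiting.
n(CO2) = (3/1) × 13.40 = 40.20 mol
V(CO2) = nRT/P = 40.20 × 62.36 × 761.15 / 265 = 7200 L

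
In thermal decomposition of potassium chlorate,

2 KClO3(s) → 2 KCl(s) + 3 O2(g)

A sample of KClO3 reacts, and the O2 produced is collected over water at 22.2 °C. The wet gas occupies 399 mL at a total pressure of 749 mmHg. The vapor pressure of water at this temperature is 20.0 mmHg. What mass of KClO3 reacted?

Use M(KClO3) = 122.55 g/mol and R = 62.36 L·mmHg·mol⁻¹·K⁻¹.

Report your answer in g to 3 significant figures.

P(O2) = 749 − 20.0 = 729.0 mmHg
n(O2) = PV/RT = (729.0 × 0.3990) / (62.36 × 295.35) = 0.01579 mol
n(KClO3) = (2/3) × 0.01579 = 0.01053 mol
m(KClO3) = 0.01053 × 122.55 = 1.290 g

1.29 g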